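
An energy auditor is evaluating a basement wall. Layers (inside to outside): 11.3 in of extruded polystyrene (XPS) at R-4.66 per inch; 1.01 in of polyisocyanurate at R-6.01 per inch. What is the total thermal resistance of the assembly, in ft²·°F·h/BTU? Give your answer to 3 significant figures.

11.3 × 4.66 = 52.66
1.01 × 6.01 = 6.07
R_total = 52.66 + 6.07 = 58.73 ft²·°F·h/BTU

58.7 ft²·°F·h/BTU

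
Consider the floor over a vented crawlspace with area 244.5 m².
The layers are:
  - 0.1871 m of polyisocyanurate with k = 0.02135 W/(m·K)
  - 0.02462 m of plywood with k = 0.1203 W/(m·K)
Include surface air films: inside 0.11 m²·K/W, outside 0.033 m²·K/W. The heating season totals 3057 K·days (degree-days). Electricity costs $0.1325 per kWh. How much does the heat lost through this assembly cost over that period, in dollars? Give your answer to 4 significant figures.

0.1871/0.02135 = 8.7635
0.02462/0.1203 = 0.20466
R_total = 0.11 + 8.7635 + 0.20466 + 0.033 = 9.1111 m²·K/W
E = A × HDD × 24 / R / 1000 = 244.5 × 3057 × 24 / 9.1111 / 1000 = 1968.9 kWh
Cost = 1968.9 × 0.1325 = $260.87

260.9 dollars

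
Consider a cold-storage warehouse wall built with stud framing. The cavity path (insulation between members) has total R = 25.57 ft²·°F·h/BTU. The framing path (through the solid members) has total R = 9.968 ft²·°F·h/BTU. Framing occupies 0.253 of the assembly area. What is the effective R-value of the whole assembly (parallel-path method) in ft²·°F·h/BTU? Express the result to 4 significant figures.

18.32 ft²·°F·h/BTU

U_eff = 0.747/25.57 + 0.253/9.968 = 0.029214 + 0.025381 = 0.054595
R_eff = 1/U_eff = 18.317 ft²·°F·h/BTU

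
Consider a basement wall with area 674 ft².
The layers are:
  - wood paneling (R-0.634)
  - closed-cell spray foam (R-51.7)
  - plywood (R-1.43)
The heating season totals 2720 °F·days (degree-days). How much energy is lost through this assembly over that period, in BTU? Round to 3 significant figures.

R_total = 0.634 + 51.7 + 1.43 = 53.76 ft²·°F·h/BTU
E = A × HDD × 24 / R = 674 × 2720 × 24 / 53.76 = 818400 BTU

818000 BTU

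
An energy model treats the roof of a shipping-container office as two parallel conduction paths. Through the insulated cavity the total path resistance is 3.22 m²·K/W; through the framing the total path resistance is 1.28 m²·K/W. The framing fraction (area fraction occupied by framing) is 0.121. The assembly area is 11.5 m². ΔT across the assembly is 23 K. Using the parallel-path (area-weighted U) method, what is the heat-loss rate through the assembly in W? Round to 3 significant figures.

U_eff = 0.879/3.22 + 0.121/1.28 = 0.273 + 0.09453 = 0.3675
R_eff = 1/U_eff = 2.721 m²·K/W
Q = 11.5 × 23 / 2.721 = 97.21 W

97.2 W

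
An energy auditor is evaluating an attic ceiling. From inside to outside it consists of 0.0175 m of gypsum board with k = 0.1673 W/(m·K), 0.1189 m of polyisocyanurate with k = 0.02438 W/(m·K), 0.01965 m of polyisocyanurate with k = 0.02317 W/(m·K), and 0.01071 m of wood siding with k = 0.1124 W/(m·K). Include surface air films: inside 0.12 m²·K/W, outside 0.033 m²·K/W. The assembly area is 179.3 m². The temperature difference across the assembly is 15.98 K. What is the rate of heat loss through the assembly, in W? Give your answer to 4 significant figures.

0.0175/0.1673 = 0.1046
0.1189/0.02438 = 4.8769
0.01965/0.02317 = 0.84808
0.01071/0.1124 = 0.095285
R_total = 0.12 + 0.1046 + 4.8769 + 0.84808 + 0.095285 + 0.033 = 6.0779 m²·K/W
Q = A·ΔT/R = 179.3 × 15.98 / 6.0779 = 471.41 W

471.4 W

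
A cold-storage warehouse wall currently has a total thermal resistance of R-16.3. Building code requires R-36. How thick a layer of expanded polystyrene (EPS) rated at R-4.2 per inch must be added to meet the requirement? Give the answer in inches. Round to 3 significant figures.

4.69 in

ΔR = 36 − 16.3 = 19.7 ft²·°F·h/BTU
L = ΔR / (R/in) = 19.7/4.2 = 4.69 in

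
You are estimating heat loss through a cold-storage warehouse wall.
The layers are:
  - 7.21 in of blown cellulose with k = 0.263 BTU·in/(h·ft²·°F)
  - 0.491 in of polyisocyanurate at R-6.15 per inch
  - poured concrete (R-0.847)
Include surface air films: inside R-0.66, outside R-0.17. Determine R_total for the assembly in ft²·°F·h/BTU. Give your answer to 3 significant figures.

7.21/0.263 = 27.41
0.491 × 6.15 = 3.02
R_total = 0.66 + 27.41 + 3.02 + 0.847 + 0.17 = 32.11 ft²·°F·h/BTU

32.1 ft²·°F·h/BTU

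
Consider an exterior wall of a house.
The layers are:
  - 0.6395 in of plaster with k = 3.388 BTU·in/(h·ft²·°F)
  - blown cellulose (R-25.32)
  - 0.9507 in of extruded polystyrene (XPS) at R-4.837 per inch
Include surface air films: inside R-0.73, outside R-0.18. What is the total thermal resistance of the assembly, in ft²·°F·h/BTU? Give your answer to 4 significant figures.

31.02 ft²·°F·h/BTU

0.6395/3.388 = 0.18875
0.9507 × 4.837 = 4.5985
R_total = 0.73 + 0.18875 + 25.32 + 4.5985 + 0.18 = 31.017 ft²·°F·h/BTU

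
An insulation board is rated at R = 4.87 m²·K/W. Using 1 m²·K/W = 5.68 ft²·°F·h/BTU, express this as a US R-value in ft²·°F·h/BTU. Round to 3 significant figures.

27.7 ft²·°F·h/BTU

R_US = 4.87 × 5.68 = 27.66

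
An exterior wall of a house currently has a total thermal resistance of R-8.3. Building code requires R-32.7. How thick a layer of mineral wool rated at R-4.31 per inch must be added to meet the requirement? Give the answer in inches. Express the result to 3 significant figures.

5.66 in

ΔR = 32.7 − 8.3 = 24.4 ft²·°F·h/BTU
L = ΔR / (R/in) = 24.4/4.31 = 5.661 in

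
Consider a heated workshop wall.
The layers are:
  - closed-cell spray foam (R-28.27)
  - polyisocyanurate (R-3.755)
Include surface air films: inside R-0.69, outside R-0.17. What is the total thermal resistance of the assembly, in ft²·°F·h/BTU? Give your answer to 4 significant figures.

R_total = 0.69 + 28.27 + 3.755 + 0.17 = 32.885 ft²·°F·h/BTU

32.88 ft²·°F·h/BTU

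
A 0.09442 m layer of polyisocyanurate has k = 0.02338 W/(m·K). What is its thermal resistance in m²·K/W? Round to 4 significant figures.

R = L/k = 0.09442/0.02338 = 4.0385 m²·K/W

4.038 m²·K/W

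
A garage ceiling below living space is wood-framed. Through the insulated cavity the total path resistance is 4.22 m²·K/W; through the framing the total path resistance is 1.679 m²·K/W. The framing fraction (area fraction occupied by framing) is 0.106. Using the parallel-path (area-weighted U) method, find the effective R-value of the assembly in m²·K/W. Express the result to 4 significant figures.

U_eff = 0.894/4.22 + 0.106/1.679 = 0.21185 + 0.063133 = 0.27498
R_eff = 1/U_eff = 3.6366 m²·K/W

3.637 m²·K/W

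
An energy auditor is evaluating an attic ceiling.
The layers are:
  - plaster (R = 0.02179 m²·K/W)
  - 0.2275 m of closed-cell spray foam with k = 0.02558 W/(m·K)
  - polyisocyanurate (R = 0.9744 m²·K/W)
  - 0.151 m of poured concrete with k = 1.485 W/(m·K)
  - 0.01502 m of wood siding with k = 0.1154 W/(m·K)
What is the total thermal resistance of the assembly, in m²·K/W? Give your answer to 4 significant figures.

0.2275/0.02558 = 8.8937
0.151/1.485 = 0.10168
0.01502/0.1154 = 0.13016
R_total = 0.02179 + 8.8937 + 0.9744 + 0.10168 + 0.13016 = 10.122 m²·K/W

10.12 m²·K/W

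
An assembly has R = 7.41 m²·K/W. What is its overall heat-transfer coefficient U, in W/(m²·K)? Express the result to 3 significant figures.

U = 1/R = 1/7.41 = 0.135

0.135 W/(m²·K)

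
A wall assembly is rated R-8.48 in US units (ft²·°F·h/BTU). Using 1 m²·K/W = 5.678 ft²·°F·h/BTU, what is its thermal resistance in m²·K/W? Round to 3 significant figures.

R_SI = 8.48/5.678 = 1.493

1.49 m²·K/W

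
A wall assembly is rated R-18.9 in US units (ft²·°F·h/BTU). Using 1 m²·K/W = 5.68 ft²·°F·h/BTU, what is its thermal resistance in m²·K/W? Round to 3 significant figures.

3.33 m²·K/W

R_SI = 18.9/5.68 = 3.327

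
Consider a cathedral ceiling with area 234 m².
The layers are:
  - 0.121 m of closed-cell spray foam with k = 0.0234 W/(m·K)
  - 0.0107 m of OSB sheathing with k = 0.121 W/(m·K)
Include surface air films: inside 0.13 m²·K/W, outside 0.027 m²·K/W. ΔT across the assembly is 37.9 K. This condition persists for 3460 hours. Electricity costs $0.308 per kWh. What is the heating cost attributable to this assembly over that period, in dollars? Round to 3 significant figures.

0.121/0.0234 = 5.171
0.0107/0.121 = 0.08843
R_total = 0.13 + 5.171 + 0.08843 + 0.027 = 5.416 m²·K/W
Q = 234 × 37.9 / 5.416 = 1637 W
E = 1637 W × 3460 h / 1000 = 5665 kWh
Cost = 5665 × 0.308 = $1745

1740 dollars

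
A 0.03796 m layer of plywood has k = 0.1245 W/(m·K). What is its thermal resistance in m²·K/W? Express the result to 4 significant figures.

R = L/k = 0.03796/0.1245 = 0.3049 m²·K/W

0.3049 m²·K/W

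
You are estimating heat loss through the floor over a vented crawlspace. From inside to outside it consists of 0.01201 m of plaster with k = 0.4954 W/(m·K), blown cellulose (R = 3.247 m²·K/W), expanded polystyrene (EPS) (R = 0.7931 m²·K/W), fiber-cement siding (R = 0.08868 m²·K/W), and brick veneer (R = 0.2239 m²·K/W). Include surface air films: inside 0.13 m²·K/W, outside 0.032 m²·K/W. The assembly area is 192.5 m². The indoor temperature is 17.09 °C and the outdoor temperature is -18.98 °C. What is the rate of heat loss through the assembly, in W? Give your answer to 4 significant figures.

1530 W

0.01201/0.4954 = 0.024243
R_total = 0.13 + 0.024243 + 3.247 + 0.7931 + 0.08868 + 0.2239 + 0.032 = 4.5389 m²·K/W
Q = A·ΔT/R = 192.5 × (17.09 − (-18.98)) / 4.5389 = 1529.8 W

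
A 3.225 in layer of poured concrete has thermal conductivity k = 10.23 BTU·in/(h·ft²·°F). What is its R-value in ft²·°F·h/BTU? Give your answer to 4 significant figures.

R = L/k = 3.225/10.23 = 0.31525 ft²·°F·h/BTU

0.3152 ft²·°F·h/BTU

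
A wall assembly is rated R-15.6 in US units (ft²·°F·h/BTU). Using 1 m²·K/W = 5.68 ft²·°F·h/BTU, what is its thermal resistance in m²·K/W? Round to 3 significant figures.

2.75 m²·K/W

R_SI = 15.6/5.68 = 2.746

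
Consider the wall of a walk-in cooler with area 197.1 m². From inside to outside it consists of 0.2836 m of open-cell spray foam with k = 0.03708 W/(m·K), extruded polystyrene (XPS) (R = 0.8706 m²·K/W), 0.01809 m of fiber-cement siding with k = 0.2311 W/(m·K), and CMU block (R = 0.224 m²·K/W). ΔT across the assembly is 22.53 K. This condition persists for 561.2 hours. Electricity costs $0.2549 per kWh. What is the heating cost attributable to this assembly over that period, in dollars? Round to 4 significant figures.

0.2836/0.03708 = 7.6483
0.01809/0.2311 = 0.078278
R_total = 7.6483 + 0.8706 + 0.078278 + 0.224 = 8.8212 m²·K/W
Q = 197.1 × 22.53 / 8.8212 = 503.41 W
E = 503.41 W × 561.2 h / 1000 = 282.51 kWh
Cost = 282.51 × 0.2549 = $72.012

72.01 dollars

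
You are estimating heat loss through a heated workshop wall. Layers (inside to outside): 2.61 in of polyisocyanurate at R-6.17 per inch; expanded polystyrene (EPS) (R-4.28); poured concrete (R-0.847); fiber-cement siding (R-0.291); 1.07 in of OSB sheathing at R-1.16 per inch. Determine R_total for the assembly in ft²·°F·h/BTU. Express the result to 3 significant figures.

22.8 ft²·°F·h/BTU

2.61 × 6.17 = 16.1
1.07 × 1.16 = 1.241
R_total = 16.1 + 4.28 + 0.847 + 0.291 + 1.241 = 22.76 ft²·°F·h/BTU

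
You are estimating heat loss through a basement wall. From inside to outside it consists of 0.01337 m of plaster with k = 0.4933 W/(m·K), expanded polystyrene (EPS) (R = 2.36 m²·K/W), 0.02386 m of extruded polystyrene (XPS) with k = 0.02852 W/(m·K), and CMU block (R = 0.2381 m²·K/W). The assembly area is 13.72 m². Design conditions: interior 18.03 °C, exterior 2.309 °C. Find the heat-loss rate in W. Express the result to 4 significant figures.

0.01337/0.4933 = 0.027103
0.02386/0.02852 = 0.83661
R_total = 0.027103 + 2.36 + 0.83661 + 0.2381 = 3.4618 m²·K/W
Q = A·ΔT/R = 13.72 × (18.03 − 2.309) / 3.4618 = 62.306 W

62.31 W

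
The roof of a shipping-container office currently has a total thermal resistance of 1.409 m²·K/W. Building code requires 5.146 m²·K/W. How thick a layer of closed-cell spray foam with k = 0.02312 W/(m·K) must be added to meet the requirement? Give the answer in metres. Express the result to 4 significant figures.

0.08640 m

ΔR = 5.146 − 1.409 = 3.737 m²·K/W
L = ΔR × k = 3.737 × 0.02312 = 0.086399 m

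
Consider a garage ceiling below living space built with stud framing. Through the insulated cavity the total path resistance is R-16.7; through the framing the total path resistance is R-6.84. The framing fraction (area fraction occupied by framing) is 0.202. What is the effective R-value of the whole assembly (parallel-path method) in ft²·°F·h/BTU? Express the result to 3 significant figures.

U_eff = 0.798/16.7 + 0.202/6.84 = 0.04778 + 0.02953 = 0.07732
R_eff = 1/U_eff = 12.93 ft²·°F·h/BTU

12.9 ft²·°F·h/BTU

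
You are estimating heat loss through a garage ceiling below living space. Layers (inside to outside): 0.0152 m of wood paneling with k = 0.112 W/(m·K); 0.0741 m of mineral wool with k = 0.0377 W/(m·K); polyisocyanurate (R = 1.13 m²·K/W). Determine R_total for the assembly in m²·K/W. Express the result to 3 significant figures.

0.0152/0.112 = 0.1357
0.0741/0.0377 = 1.966
R_total = 0.1357 + 1.966 + 1.13 = 3.231 m²·K/W

3.23 m²·K/W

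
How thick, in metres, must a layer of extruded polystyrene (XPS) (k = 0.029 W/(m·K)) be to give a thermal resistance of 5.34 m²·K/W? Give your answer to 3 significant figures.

0.155 m

L = R·k = 5.34 × 0.029 = 0.1549 m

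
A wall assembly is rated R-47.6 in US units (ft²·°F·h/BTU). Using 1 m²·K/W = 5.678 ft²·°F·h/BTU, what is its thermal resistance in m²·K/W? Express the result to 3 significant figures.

R_SI = 47.6/5.678 = 8.383

8.38 m²·K/W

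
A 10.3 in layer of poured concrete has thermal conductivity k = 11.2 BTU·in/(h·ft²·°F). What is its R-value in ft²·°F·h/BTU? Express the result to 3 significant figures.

0.920 ft²·°F·h/BTU

R = L/k = 10.3/11.2 = 0.9196 ft²·°F·h/BTU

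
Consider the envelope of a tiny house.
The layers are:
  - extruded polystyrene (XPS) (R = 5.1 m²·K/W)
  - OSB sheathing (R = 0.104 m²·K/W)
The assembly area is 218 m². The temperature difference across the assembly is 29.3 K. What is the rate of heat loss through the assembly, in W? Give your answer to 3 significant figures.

R_total = 5.1 + 0.104 = 5.204 m²·K/W
Q = A·ΔT/R = 218 × 29.3 / 5.204 = 1227 W

1230 W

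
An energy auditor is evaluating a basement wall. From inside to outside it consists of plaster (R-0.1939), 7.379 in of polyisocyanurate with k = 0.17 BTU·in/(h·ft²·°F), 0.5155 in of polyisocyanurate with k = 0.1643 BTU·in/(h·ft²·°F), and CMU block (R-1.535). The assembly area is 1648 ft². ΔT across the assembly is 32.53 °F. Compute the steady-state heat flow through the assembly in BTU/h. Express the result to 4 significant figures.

1111 BTU/h

7.379/0.17 = 43.406
0.5155/0.1643 = 3.1376
R_total = 0.1939 + 43.406 + 3.1376 + 1.535 = 48.272 ft²·°F·h/BTU
Q = A·ΔT/R = 1648 × 32.53 / 48.272 = 1110.6 BTU/h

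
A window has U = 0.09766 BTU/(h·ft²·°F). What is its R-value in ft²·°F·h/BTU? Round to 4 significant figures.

10.24 ft²·°F·h/BTU

R = 1/U = 1/0.09766 = 10.24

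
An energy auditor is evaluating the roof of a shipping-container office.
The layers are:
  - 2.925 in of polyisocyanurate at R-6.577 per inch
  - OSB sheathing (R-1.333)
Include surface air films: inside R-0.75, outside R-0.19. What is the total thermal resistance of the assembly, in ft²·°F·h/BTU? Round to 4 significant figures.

21.51 ft²·°F·h/BTU

2.925 × 6.577 = 19.238
R_total = 0.75 + 19.238 + 1.333 + 0.19 = 21.511 ft²·°F·h/BTU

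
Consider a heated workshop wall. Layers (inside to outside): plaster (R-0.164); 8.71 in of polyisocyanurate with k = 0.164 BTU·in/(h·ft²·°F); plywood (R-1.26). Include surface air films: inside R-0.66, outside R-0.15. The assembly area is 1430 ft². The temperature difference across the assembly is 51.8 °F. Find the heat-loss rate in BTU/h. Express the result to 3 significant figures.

8.71/0.164 = 53.11
R_total = 0.66 + 0.164 + 53.11 + 1.26 + 0.15 = 55.34 ft²·°F·h/BTU
Q = A·ΔT/R = 1430 × 51.8 / 55.34 = 1338 BTU/h

1340 BTU/h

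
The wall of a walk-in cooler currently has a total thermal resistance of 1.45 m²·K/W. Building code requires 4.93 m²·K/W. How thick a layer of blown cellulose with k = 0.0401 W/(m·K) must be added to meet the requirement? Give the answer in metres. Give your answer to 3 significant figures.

0.140 m

ΔR = 4.93 − 1.45 = 3.48 m²·K/W
L = ΔR × k = 3.48 × 0.0401 = 0.1395 m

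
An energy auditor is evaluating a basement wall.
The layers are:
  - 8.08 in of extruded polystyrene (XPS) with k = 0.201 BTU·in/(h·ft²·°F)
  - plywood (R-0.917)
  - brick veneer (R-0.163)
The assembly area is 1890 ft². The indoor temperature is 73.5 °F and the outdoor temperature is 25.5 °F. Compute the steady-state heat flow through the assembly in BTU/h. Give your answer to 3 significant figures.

8.08/0.201 = 40.2
R_total = 40.2 + 0.917 + 0.163 = 41.28 ft²·°F·h/BTU
Q = A·ΔT/R = 1890 × (73.5 − 25.5) / 41.28 = 2198 BTU/h

2200 BTU/h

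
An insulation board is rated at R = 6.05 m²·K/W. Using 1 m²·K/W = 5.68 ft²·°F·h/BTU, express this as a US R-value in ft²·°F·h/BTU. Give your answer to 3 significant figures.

R_US = 6.05 × 5.68 = 34.36

34.4 ft²·°F·h/BTU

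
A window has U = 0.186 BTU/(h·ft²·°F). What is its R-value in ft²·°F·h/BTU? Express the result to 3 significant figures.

5.38 ft²·°F·h/BTU

R = 1/U = 1/0.186 = 5.376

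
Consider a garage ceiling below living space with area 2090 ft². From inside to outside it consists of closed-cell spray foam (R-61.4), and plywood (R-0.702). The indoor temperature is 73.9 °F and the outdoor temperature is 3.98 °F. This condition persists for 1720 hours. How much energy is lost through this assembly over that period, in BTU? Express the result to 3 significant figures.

4050000 BTU

R_total = 61.4 + 0.702 = 62.1 ft²·°F·h/BTU
Q = 2090 × (73.9 − 3.98) / 62.1 = 2353 BTU/h
E = 2353 × 1720 = 4047000 BTU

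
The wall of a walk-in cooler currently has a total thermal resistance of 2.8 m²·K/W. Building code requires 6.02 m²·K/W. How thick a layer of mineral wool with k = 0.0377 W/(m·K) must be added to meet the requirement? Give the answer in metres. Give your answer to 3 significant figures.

ΔR = 6.02 − 2.8 = 3.22 m²·K/W
L = ΔR × k = 3.22 × 0.0377 = 0.1214 m

0.121 m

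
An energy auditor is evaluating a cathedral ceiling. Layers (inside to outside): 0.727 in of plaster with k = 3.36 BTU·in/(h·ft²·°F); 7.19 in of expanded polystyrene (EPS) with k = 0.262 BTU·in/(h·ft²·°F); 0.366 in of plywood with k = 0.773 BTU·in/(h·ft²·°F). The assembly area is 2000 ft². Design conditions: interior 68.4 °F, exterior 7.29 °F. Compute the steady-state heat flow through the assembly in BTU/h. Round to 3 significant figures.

4340 BTU/h

0.727/3.36 = 0.2164
7.19/0.262 = 27.44
0.366/0.773 = 0.4735
R_total = 0.2164 + 27.44 + 0.4735 = 28.13 ft²·°F·h/BTU
Q = A·ΔT/R = 2000 × (68.4 − 7.29) / 28.13 = 4344 BTU/h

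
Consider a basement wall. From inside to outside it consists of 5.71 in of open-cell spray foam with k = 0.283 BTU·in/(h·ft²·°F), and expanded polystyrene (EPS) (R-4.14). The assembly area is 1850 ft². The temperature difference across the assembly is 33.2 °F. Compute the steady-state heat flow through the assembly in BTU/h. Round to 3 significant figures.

2530 BTU/h

5.71/0.283 = 20.18
R_total = 20.18 + 4.14 = 24.32 ft²·°F·h/BTU
Q = A·ΔT/R = 1850 × 33.2 / 24.32 = 2526 BTU/h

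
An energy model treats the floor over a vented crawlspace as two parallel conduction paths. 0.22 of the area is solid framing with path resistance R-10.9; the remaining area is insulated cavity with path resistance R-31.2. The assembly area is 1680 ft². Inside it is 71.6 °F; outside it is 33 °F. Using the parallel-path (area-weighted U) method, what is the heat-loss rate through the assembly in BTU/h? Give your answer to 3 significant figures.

2930 BTU/h

U_eff = 0.78/31.2 + 0.22/10.9 = 0.025 + 0.02018 = 0.04518
R_eff = 1/U_eff = 22.13 ft²·°F·h/BTU
Q = 1680 × (71.6 − 33) / 22.13 = 2930 BTU/h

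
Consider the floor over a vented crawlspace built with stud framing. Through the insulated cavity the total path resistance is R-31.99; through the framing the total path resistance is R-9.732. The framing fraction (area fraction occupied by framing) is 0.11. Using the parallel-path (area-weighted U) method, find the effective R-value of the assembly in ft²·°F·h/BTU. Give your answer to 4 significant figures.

U_eff = 0.89/31.99 + 0.11/9.732 = 0.027821 + 0.011303 = 0.039124
R_eff = 1/U_eff = 25.56 ft²·°F·h/BTU

25.56 ft²·°F·h/BTU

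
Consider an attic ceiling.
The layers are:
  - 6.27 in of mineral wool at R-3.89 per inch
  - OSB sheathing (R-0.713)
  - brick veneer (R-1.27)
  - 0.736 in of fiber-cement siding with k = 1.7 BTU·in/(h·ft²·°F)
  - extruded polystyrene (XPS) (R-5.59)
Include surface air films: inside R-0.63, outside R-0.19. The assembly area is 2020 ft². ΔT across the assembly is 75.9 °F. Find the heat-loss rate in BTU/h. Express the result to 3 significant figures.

6.27 × 3.89 = 24.39
0.736/1.7 = 0.4329
R_total = 0.63 + 24.39 + 0.713 + 1.27 + 0.4329 + 5.59 + 0.19 = 33.22 ft²·°F·h/BTU
Q = A·ΔT/R = 2020 × 75.9 / 33.22 = 4616 BTU/h

4620 BTU/h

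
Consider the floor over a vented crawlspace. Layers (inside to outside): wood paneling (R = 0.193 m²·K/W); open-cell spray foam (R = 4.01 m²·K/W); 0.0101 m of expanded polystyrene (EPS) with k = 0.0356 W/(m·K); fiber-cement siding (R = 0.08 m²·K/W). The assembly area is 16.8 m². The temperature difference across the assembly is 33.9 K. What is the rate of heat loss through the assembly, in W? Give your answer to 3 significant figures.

125 W

0.0101/0.0356 = 0.2837
R_total = 0.193 + 4.01 + 0.2837 + 0.08 = 4.567 m²·K/W
Q = A·ΔT/R = 16.8 × 33.9 / 4.567 = 124.7 W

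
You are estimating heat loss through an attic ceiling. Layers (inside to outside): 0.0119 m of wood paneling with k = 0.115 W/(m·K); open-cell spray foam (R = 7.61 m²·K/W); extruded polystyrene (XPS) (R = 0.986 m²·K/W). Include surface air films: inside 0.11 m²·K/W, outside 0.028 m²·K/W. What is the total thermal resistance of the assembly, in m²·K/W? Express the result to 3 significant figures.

8.84 m²·K/W

0.0119/0.115 = 0.1035
R_total = 0.11 + 0.1035 + 7.61 + 0.986 + 0.028 = 8.837 m²·K/W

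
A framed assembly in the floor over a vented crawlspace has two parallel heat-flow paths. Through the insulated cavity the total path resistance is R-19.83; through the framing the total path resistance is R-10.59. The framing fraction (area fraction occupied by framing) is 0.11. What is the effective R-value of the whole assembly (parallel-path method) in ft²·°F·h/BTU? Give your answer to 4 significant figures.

18.09 ft²·°F·h/BTU

U_eff = 0.89/19.83 + 0.11/10.59 = 0.044881 + 0.010387 = 0.055269
R_eff = 1/U_eff = 18.093 ft²·°F·h/BTU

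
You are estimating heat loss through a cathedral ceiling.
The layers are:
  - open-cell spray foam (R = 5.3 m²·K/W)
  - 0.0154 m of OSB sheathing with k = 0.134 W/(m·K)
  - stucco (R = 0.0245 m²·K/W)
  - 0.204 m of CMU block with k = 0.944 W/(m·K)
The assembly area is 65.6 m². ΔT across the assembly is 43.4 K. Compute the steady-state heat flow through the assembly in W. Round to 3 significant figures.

503 W

0.0154/0.134 = 0.1149
0.204/0.944 = 0.2161
R_total = 5.3 + 0.1149 + 0.0245 + 0.2161 = 5.656 m²·K/W
Q = A·ΔT/R = 65.6 × 43.4 / 5.656 = 503.4 W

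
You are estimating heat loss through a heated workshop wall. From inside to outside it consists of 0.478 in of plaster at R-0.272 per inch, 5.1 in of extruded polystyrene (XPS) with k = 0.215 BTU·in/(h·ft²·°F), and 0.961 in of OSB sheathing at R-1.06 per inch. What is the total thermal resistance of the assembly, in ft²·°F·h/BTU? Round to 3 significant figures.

0.478 × 0.272 = 0.13
5.1/0.215 = 23.72
0.961 × 1.06 = 1.019
R_total = 0.13 + 23.72 + 1.019 = 24.87 ft²·°F·h/BTU

24.9 ft²·°F·h/BTU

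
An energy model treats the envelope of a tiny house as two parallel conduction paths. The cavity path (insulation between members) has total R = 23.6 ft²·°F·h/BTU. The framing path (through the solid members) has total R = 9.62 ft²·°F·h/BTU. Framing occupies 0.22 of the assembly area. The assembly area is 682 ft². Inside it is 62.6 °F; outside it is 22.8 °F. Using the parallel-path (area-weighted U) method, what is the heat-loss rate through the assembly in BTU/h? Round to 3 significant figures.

U_eff = 0.78/23.6 + 0.22/9.62 = 0.03305 + 0.02287 = 0.05592
R_eff = 1/U_eff = 17.88 ft²·°F·h/BTU
Q = 682 × (62.6 − 22.8) / 17.88 = 1518 BTU/h

1520 BTU/h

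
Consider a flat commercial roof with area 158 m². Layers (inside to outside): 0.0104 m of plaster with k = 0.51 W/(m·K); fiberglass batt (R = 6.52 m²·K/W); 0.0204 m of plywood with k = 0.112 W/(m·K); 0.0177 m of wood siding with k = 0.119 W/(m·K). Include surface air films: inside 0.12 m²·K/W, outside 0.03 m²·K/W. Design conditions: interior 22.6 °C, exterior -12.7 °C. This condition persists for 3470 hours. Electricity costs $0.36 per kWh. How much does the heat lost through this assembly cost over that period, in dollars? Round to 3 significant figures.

0.0104/0.51 = 0.02039
0.0204/0.112 = 0.1821
0.0177/0.119 = 0.1487
R_total = 0.12 + 0.02039 + 6.52 + 0.1821 + 0.1487 + 0.03 = 7.021 m²·K/W
Q = 158 × (22.6 − (-12.7)) / 7.021 = 794.4 W
E = 794.4 W × 3470 h / 1000 = 2756 kWh
Cost = 2756 × 0.36 = $992.3

992 dollars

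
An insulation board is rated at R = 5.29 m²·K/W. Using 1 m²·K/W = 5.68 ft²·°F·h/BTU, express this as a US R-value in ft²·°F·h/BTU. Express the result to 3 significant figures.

R_US = 5.29 × 5.68 = 30.05

30.0 ft²·°F·h/BTU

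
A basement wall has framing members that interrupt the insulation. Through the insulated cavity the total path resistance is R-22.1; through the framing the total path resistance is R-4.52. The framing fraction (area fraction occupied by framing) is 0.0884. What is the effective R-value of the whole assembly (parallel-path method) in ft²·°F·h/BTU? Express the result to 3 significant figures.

16.4 ft²·°F·h/BTU

U_eff = 0.9116/22.1 + 0.0884/4.52 = 0.04125 + 0.01956 = 0.06081
R_eff = 1/U_eff = 16.45 ft²·°F·h/BTU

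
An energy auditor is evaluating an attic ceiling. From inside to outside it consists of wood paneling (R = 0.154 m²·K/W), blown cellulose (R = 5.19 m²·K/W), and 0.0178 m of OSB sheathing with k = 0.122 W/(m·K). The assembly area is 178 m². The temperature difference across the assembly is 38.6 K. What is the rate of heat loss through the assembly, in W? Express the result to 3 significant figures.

1250 W

0.0178/0.122 = 0.1459
R_total = 0.154 + 5.19 + 0.1459 = 5.49 m²·K/W
Q = A·ΔT/R = 178 × 38.6 / 5.49 = 1252 W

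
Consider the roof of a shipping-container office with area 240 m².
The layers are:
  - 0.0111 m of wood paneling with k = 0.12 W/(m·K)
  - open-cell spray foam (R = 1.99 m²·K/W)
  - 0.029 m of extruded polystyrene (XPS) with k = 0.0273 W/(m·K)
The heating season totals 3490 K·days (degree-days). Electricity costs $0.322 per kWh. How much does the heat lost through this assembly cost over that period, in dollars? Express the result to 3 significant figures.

0.0111/0.12 = 0.0925
0.029/0.0273 = 1.062
R_total = 0.0925 + 1.99 + 1.062 = 3.145 m²·K/W
E = A × HDD × 24 / R / 1000 = 240 × 3490 × 24 / 3.145 / 1000 = 6392 kWh
Cost = 6392 × 0.322 = $2058

2060 dollars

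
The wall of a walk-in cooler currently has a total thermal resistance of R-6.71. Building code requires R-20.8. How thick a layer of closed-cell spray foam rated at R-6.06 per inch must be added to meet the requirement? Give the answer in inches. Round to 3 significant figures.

2.33 in

ΔR = 20.8 − 6.71 = 14.09 ft²·°F·h/BTU
L = ΔR / (R/in) = 14.09/6.06 = 2.325 in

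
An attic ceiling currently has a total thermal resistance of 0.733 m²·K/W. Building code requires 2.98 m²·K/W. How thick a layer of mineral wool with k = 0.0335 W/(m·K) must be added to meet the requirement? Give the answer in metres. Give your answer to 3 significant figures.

ΔR = 2.98 − 0.733 = 2.247 m²·K/W
L = ΔR × k = 2.247 × 0.0335 = 0.07527 m

0.0753 m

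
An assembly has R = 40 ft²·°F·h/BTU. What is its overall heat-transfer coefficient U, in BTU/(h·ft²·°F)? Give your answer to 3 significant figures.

0.0250 BTU/(h·ft²·°F)

U = 1/R = 1/40 = 0.025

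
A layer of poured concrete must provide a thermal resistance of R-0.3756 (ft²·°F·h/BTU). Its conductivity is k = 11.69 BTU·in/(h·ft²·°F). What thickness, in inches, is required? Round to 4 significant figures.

4.391 in

L = R × k = 0.3756 × 11.69 = 4.3908 in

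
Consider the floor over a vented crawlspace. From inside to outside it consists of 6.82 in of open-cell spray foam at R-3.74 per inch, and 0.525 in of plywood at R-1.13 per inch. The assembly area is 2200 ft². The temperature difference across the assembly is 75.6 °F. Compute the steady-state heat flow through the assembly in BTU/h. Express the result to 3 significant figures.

6.82 × 3.74 = 25.51
0.525 × 1.13 = 0.5932
R_total = 25.51 + 0.5932 = 26.1 ft²·°F·h/BTU
Q = A·ΔT/R = 2200 × 75.6 / 26.1 = 6372 BTU/h

6370 BTU/h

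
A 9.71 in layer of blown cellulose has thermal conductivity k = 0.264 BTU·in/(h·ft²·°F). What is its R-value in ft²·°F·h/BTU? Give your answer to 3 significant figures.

R = L/k = 9.71/0.264 = 36.78 ft²·°F·h/BTU

36.8 ft²·°F·h/BTU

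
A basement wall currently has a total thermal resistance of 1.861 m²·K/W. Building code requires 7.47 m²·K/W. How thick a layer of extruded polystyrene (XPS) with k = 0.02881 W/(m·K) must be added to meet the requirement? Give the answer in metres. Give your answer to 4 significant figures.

ΔR = 7.47 − 1.861 = 5.609 m²·K/W
L = ΔR × k = 5.609 × 0.02881 = 0.1616 m

0.1616 m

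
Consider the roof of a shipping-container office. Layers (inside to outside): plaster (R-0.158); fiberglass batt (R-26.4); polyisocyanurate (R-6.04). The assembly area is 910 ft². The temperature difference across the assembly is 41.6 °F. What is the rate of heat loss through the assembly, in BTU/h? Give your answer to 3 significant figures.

R_total = 0.158 + 26.4 + 6.04 = 32.6 ft²·°F·h/BTU
Q = A·ΔT/R = 910 × 41.6 / 32.6 = 1161 BTU/h

1160 BTU/h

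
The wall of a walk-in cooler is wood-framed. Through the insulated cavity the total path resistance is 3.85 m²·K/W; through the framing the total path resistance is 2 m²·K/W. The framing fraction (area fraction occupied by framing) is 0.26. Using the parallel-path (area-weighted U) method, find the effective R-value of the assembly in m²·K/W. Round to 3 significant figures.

U_eff = 0.74/3.85 + 0.26/2 = 0.1922 + 0.13 = 0.3222
R_eff = 1/U_eff = 3.104 m²·K/W

3.10 m²·K/W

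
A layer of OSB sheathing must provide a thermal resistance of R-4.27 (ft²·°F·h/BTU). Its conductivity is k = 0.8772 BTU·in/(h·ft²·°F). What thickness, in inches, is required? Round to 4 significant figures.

L = R × k = 4.27 × 0.8772 = 3.7456 in

3.746 in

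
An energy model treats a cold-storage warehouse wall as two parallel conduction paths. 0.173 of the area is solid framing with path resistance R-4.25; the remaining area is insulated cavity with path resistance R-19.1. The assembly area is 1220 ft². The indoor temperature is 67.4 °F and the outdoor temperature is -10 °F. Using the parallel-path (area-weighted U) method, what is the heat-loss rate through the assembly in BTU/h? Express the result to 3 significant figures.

U_eff = 0.827/19.1 + 0.173/4.25 = 0.0433 + 0.04071 = 0.084
R_eff = 1/U_eff = 11.9 ft²·°F·h/BTU
Q = 1220 × (67.4 − (-10)) / 11.9 = 7932 BTU/h

7930 BTU/h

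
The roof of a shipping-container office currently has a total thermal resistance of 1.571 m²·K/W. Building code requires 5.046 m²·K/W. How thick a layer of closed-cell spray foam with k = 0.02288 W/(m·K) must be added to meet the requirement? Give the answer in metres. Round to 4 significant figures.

ΔR = 5.046 − 1.571 = 3.475 m²·K/W
L = ΔR × k = 3.475 × 0.02288 = 0.079508 m

0.07951 m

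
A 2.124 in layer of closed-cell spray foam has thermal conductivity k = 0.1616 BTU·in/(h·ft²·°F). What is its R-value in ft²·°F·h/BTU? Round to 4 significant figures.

R = L/k = 2.124/0.1616 = 13.144 ft²·°F·h/BTU

13.14 ft²·°F·h/BTU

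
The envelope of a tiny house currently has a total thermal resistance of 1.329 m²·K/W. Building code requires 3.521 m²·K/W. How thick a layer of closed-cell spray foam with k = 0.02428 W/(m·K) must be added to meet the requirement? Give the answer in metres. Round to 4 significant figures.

0.05322 m

ΔR = 3.521 − 1.329 = 2.192 m²·K/W
L = ΔR × k = 2.192 × 0.02428 = 0.053222 m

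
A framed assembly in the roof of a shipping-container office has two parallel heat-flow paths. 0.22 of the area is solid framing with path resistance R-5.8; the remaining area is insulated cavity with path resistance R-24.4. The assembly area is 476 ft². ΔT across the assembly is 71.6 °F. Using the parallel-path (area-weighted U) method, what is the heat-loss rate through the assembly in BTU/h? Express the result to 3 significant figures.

U_eff = 0.78/24.4 + 0.22/5.8 = 0.03197 + 0.03793 = 0.0699
R_eff = 1/U_eff = 14.31 ft²·°F·h/BTU
Q = 476 × 71.6 / 14.31 = 2382 BTU/h

2380 BTU/h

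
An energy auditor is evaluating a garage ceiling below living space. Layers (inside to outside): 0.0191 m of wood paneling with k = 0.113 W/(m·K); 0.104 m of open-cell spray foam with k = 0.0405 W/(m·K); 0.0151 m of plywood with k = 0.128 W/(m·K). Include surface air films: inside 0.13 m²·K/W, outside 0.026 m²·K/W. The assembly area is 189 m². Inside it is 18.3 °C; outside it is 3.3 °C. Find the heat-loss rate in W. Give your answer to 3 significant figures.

942 W

0.0191/0.113 = 0.169
0.104/0.0405 = 2.568
0.0151/0.128 = 0.118
R_total = 0.13 + 0.169 + 2.568 + 0.118 + 0.026 = 3.011 m²·K/W
Q = A·ΔT/R = 189 × (18.3 − 3.3) / 3.011 = 941.6 W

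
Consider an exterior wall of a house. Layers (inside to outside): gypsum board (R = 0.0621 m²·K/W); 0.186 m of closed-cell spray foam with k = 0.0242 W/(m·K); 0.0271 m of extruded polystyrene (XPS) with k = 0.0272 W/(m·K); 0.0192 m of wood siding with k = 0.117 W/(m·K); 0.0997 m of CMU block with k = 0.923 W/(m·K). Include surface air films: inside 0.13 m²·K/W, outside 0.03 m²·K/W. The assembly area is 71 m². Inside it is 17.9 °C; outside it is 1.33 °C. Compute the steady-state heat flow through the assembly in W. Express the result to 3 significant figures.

128 W

0.186/0.0242 = 7.686
0.0271/0.0272 = 0.9963
0.0192/0.117 = 0.1641
0.0997/0.923 = 0.108
R_total = 0.13 + 0.0621 + 7.686 + 0.9963 + 0.1641 + 0.108 + 0.03 = 9.176 m²·K/W
Q = A·ΔT/R = 71 × (17.9 − 1.33) / 9.176 = 128.2 W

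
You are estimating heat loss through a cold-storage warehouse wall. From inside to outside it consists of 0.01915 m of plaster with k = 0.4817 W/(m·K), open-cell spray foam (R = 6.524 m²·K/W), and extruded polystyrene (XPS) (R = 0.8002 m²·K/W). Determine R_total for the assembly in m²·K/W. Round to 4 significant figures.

0.01915/0.4817 = 0.039755
R_total = 0.039755 + 6.524 + 0.8002 = 7.364 m²·K/W

7.364 m²·K/W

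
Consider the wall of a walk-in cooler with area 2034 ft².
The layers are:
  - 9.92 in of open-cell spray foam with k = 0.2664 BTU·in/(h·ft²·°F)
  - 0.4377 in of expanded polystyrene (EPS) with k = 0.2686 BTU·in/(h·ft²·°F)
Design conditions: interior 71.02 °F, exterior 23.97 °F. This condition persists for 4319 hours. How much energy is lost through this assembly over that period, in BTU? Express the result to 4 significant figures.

9.92/0.2664 = 37.237
0.4377/0.2686 = 1.6296
R_total = 37.237 + 1.6296 = 38.867 ft²·°F·h/BTU
Q = 2034 × (71.02 − 23.97) / 38.867 = 2462.2 BTU/h
E = 2462.2 × 4319 = 10634000 BTU

10630000 BTU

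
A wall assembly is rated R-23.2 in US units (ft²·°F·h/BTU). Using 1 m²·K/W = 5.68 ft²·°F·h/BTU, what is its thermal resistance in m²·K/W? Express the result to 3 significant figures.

R_SI = 23.2/5.68 = 4.085

4.08 m²·K/W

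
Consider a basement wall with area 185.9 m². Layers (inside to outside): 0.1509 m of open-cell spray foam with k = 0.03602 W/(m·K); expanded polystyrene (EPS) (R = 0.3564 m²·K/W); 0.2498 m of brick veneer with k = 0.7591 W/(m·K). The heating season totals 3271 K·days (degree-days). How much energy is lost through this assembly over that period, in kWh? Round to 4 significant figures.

2994 kWh

0.1509/0.03602 = 4.1893
0.2498/0.7591 = 0.32907
R_total = 4.1893 + 0.3564 + 0.32907 = 4.8748 m²·K/W
E = A × HDD × 24 / R / 1000 = 185.9 × 3271 × 24 / 4.8748 / 1000 = 2993.7 kWh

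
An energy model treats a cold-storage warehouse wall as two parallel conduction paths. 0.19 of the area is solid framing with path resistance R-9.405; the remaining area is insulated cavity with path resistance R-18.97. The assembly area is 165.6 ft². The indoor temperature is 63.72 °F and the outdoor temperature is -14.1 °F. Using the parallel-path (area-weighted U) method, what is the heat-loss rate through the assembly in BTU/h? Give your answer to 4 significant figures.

810.6 BTU/h

U_eff = 0.81/18.97 + 0.19/9.405 = 0.042699 + 0.020202 = 0.062901
R_eff = 1/U_eff = 15.898 ft²·°F·h/BTU
Q = 165.6 × (63.72 − (-14.1)) / 15.898 = 810.6 BTU/h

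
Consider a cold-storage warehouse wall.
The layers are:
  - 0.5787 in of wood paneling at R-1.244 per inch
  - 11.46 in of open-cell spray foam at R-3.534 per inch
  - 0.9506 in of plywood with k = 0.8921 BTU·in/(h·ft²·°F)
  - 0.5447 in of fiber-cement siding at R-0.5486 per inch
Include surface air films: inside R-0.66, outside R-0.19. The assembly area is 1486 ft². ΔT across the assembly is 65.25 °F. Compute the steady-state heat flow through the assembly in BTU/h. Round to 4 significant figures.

0.5787 × 1.244 = 0.7199
11.46 × 3.534 = 40.5
0.9506/0.8921 = 1.0656
0.5447 × 0.5486 = 0.29882
R_total = 0.66 + 0.7199 + 40.5 + 1.0656 + 0.29882 + 0.19 = 43.434 ft²·°F·h/BTU
Q = A·ΔT/R = 1486 × 65.25 / 43.434 = 2232.4 BTU/h

2232 BTU/h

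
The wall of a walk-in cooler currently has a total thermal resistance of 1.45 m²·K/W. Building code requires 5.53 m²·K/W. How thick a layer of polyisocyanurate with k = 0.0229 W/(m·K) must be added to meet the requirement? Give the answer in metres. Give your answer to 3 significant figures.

ΔR = 5.53 − 1.45 = 4.08 m²·K/W
L = ΔR × k = 4.08 × 0.0229 = 0.09343 m

0.0934 m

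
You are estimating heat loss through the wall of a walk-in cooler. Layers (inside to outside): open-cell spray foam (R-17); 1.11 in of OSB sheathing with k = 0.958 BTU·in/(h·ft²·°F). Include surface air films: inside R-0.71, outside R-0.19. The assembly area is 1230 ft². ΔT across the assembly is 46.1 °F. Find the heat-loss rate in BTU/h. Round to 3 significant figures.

1.11/0.958 = 1.159
R_total = 0.71 + 17 + 1.159 + 0.19 = 19.06 ft²·°F·h/BTU
Q = A·ΔT/R = 1230 × 46.1 / 19.06 = 2975 BTU/h

2980 BTU/h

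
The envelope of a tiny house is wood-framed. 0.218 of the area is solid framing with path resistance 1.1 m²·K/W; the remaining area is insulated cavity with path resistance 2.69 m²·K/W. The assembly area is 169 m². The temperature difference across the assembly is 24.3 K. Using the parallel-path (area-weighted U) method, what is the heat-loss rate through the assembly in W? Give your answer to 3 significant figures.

U_eff = 0.782/2.69 + 0.218/1.1 = 0.2907 + 0.1982 = 0.4889
R_eff = 1/U_eff = 2.045 m²·K/W
Q = 169 × 24.3 / 2.045 = 2008 W

2010 W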